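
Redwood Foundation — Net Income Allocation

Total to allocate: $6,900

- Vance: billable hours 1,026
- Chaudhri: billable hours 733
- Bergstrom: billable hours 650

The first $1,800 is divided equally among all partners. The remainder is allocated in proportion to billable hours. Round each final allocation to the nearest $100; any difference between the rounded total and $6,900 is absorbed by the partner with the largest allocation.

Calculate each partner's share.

$1,800 shared equally gives $600 per partner.
Remainder $5,100 by billable hours (total 2,409): Vance 2,172.10 → $2,200; Chaudhri 1,551.81 → $1,600; Bergstrom 1,376.09 → $1,400.
Rounding difference −$100 on remainder applied to Vance.
Totals: Vance $600 + $2,100 = $2,700; Chaudhri $600 + $1,600 = $2,200; Bergstrom $600 + $1,400 = $2,000.

Vance: $2,700 · Chaudhri: $2,200 · Bergstrom: $2,000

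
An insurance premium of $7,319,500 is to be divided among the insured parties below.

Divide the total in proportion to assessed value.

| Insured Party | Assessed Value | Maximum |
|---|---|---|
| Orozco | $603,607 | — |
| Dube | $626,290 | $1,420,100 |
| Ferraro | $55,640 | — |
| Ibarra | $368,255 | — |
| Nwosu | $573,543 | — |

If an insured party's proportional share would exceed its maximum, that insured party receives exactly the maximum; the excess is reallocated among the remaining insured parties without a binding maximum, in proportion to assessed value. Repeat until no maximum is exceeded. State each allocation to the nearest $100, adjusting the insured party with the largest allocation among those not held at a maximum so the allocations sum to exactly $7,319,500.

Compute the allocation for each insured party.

Orozco: $2,224,200 · Dube: $1,420,100 · Ferraro: $205,000 · Ibarra: $1,356,900 · Nwosu: $2,113,300

Sum of assessed value: 2,227,335.
Pro-rata shares before constraints: Orozco 1,983,581.92; Dube 2,058,123.12; Ferraro 182,844.96; Ibarra 1,210,164.83; Nwosu 1,884,785.18.
Cap binds for Dube ($1,420,100); balance $5,899,400 reallocated over remaining assessed value 1,601,045.
Remaining shares: Orozco 2,224,121.83 → $2,224,100; Ferraro 205,017.73 → $205,000; Ibarra 1,356,915.98 → $1,356,900; Nwosu 2,113,344.46 → $2,113,300.
Rounding difference +$100 applied to Orozco → $2,224,200.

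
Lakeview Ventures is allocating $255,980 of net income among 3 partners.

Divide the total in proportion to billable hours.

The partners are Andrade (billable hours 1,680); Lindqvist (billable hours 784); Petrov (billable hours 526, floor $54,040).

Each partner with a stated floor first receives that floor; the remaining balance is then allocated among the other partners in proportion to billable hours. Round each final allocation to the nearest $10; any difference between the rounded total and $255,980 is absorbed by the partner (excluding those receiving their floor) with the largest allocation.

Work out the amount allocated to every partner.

Andrade: $137,690; Lindqvist: $64,250; Petrov: $54,040

Fund the minimums — Petrov $54,040. Residual $201,940.
Residual split over remaining billable hours 2,464: Andrade 137,686.36 → $137,690; Lindqvist 64,253.64 → $64,250.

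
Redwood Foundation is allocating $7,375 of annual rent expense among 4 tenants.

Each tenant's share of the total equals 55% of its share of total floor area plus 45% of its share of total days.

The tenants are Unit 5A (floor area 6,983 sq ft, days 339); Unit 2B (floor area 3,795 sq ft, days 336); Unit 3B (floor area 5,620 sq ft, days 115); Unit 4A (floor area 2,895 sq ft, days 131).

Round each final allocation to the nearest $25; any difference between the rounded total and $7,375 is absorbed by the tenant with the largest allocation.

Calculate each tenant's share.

Unit 5A: $2,700; Unit 2B: $2,000; Unit 3B: $1,600; Unit 4A: $1,075

Totals — floor area 19,293, days 921.
Composite weights (55% floor area + 45% days): Unit 5A 0.3647; Unit 2B 0.2724; Unit 3B 0.2164; Unit 4A 0.1465.
Proportional shares: Unit 5A 2,689.70; Unit 2B 2,008.63; Unit 3B 1,595.97; Unit 4A 1,080.71.
At nearest $25: Unit 5A $2,700; Unit 2B $2,000; Unit 3B $1,600; Unit 4A $1,075. Sum = $7,375.
Rounded total matches; no reconciliation needed.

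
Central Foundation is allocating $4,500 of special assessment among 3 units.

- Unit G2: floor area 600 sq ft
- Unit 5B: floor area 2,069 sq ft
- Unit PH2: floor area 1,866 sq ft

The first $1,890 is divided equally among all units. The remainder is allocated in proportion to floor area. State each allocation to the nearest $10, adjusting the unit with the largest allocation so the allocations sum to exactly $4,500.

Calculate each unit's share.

$1,890 shared equally gives $630 per unit.
Remainder $2,610 by floor area (total 4,535): Unit G2 345.31 → $350; Unit 5B 1,190.76 → $1,190; Unit PH2 1,073.93 → $1,070.
Totals: Unit G2 $630 + $350 = $980; Unit 5B $630 + $1,190 = $1,820; Unit PH2 $630 + $1,070 = $1,700.

Unit G2: $980; Unit 5B: $1,820; Unit PH2: $1,700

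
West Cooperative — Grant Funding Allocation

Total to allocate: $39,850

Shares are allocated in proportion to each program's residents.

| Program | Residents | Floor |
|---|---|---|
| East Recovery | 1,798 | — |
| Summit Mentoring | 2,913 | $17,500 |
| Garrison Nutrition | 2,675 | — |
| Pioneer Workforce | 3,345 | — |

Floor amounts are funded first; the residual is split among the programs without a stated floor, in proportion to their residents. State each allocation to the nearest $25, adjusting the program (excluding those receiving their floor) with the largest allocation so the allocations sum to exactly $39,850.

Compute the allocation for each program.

Minimums first: Summit Mentoring $17,500. Remaining pool $22,350.
Remaining pool split over remaining residents 7,818: East Recovery 5,140.10 → $5,150; Garrison Nutrition 7,647.26 → $7,650; Pioneer Workforce 9,562.64 → $9,575.
Rounding difference −$25 applied to Pioneer Workforce → $9,550.

East Recovery: $5,150 | Summit Mentoring: $17,500 | Garrison Nutrition: $7,650 | Pioneer Workforce: $9,550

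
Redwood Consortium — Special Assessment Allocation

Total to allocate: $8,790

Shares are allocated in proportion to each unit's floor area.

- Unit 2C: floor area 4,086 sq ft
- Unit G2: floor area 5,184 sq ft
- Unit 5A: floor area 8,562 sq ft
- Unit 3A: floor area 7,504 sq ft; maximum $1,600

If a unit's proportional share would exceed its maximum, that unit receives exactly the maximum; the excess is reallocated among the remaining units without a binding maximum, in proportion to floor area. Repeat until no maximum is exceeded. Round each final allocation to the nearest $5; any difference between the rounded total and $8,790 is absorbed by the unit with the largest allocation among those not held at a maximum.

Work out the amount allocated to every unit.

Unit 2C: $1,650 · Unit G2: $2,090 · Unit 5A: $3,450 · Unit 3A: $1,600

Floor area total: 25,336.
Unconstrained shares: Unit 2C 1,417.59; Unit G2 1,798.52; Unit 5A 2,970.48; Unit 3A 2,603.42.
Cap binds for Unit 3A ($1,600); balance $7,190 reallocated over remaining floor area 17,832.
Redistributed shares: Unit 2C 1,647.51 → $1,650; Unit G2 2,090.23 → $2,090; Unit 5A 3,452.26 → $3,450.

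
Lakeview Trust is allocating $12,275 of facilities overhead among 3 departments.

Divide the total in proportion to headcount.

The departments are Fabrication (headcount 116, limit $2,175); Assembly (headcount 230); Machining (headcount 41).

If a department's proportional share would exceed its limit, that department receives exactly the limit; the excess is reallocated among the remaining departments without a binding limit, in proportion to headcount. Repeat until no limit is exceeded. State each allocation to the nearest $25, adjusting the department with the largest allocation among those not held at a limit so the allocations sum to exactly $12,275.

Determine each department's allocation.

Fabrication: $2,175 | Assembly: $8,575 | Machining: $1,525

Headcount total: 387.
Pro-rata shares before constraints: Fabrication 3,679.33; Assembly 7,295.22; Machining 1,300.45.
Held at cap: Fabrication ($2,175); balance $10,100 reallocated over remaining headcount 271.
Shares after redistribution: Assembly 8,571.96 → $8,575; Machining 1,528.04 → $1,525.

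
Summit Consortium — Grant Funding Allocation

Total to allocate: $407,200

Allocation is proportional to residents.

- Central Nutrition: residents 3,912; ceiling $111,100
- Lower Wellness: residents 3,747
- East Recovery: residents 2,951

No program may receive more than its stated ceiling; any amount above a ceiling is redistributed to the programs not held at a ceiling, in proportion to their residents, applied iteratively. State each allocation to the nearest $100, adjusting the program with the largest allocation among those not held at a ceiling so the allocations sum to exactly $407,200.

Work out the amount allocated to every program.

Central Nutrition: $111,100 · Lower Wellness: $165,600 · East Recovery: $130,500

Sum of residents: 10,610.
Proportional shares (ignoring caps): Central Nutrition 150,138.21; Lower Wellness 143,805.69; East Recovery 113,256.10.
Held at cap: Central Nutrition ($111,100); residual $296,100 reallocated over remaining residents 6,698.
Shares after redistribution: Lower Wellness 165,644.48 → $165,600; East Recovery 130,455.52 → $130,500.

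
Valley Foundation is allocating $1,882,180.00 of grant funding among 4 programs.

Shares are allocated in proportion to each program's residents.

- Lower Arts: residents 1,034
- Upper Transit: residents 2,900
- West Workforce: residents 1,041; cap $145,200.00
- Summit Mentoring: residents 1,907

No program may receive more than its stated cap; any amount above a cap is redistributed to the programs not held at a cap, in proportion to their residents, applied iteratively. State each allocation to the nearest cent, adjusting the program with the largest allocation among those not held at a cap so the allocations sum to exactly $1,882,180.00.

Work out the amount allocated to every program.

Lower Arts: $307,487.98 · Upper Transit: $862,393.77 · West Workforce: $145,200.00 · Summit Mentoring: $567,098.25

Residents total: 6,882.
Unconstrained shares: Lower Arts 282,791.9384; Upper Transit 793,130.1947; West Workforce 284,706.3906; Summit Mentoring 521,551.4763.
Capped: West Workforce ($145,200.00); remaining pool $1,736,980.00 reallocated over remaining residents 5,841.
Shares after redistribution: Lower Arts 307,487.9849 → $307,487.98; Upper Transit 862,393.7682 → $862,393.77; Summit Mentoring 567,098.2469 → $567,098.25.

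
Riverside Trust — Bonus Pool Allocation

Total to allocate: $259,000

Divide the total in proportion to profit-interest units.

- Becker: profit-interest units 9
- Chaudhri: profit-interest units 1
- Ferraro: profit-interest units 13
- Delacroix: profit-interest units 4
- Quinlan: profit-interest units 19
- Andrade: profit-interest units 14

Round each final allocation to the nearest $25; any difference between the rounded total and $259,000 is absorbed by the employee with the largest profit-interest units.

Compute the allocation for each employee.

Combined profit-interest units = 60.
Raw shares: Becker 9/60 × $259,000 = 38,850.00; Chaudhri 1/60 × $259,000 = 4,316.67; Ferraro 13/60 × $259,000 = 56,116.67; Delacroix 4/60 × $259,000 = 17,266.67; Quinlan 19/60 × $259,000 = 82,016.67; Andrade 14/60 × $259,000 = 60,433.33.
At nearest $25: Becker $38,850; Chaudhri $4,325; Ferraro $56,125; Delacroix $17,275; Quinlan $82,025; Andrade $60,425. Sum = $259,025.
Difference $259,000 − $259,025 = −$25 applied to largest profit-interest units (Quinlan): Quinlan becomes $82,000.

Becker: $38,850; Chaudhri: $4,325; Ferraro: $56,125; Delacroix: $17,275; Quinlan: $82,000; Andrade: $60,425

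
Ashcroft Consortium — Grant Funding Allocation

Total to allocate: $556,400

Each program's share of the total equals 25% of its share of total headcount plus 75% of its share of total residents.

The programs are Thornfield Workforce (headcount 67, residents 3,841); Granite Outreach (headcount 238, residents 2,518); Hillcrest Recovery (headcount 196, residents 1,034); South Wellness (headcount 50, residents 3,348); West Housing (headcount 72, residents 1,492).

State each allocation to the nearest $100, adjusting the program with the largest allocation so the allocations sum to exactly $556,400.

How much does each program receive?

Thornfield Workforce: $146,000; Granite Outreach: $139,000; Hillcrest Recovery: $79,000; South Wellness: $125,400; West Housing: $67,000

Headcount total 623; residents total 12,233.
Composite weights (25% headcount + 75% residents): Thornfield Workforce 0.2624; Granite Outreach 0.2499; Hillcrest Recovery 0.1420; South Wellness 0.2253; West Housing 0.1204.
Raw shares: Thornfield Workforce 145,986.06; Granite Outreach 139,034.97; Hillcrest Recovery 79,034.27; South Wellness 125,372.86; West Housing 66,971.83.
After rounding ($100): Thornfield Workforce $146,000; Granite Outreach $139,000; Hillcrest Recovery $79,000; South Wellness $125,400; West Housing $67,000. Sum = $556,400.
Rounded total matches; no reconciliation needed.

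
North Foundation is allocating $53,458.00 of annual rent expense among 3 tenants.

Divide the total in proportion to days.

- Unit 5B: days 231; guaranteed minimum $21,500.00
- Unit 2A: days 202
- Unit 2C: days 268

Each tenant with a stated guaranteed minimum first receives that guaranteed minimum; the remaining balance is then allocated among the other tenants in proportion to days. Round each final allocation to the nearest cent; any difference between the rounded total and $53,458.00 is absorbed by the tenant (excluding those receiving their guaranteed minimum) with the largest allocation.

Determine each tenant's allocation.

Fund the minimums — Unit 5B $21,500.00. Residual $31,958.00.
Residual split over remaining days 470: Unit 2A 13,735.1404 → $13,735.14; Unit 2C 18,222.8596 → $18,222.86.

Unit 5B: $21,500.00 · Unit 2A: $13,735.14 · Unit 2C: $18,222.86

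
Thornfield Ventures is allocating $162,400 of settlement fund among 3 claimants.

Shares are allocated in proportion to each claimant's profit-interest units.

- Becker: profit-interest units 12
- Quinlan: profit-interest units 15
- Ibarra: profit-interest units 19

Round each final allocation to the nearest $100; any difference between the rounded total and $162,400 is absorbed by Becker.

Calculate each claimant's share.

Total profit-interest units = 46.
Raw shares: Becker 12/46 × $162,400 = 42,365.22; Quinlan 15/46 × $162,400 = 52,956.52; Ibarra 19/46 × $162,400 = 67,078.26.
After rounding ($100): Becker $42,400; Quinlan $53,000; Ibarra $67,100. Sum = $162,500.
Difference $162,400 − $162,500 = −$100 applied to Becker: Becker becomes $42,300.

Becker: $42,300; Quinlan: $53,000; Ibarra: $67,100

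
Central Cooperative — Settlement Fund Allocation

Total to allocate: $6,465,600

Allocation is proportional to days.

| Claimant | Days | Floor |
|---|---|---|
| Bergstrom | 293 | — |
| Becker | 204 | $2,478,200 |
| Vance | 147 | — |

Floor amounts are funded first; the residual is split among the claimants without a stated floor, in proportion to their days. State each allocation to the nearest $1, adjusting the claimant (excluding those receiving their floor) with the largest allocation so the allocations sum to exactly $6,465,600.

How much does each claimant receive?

Bergstrom: $2,655,246; Becker: $2,478,200; Vance: $1,332,154

Minimums first: Becker $2,478,200. Remaining pool $3,987,400.
Remaining pool split over remaining days 440: Bergstrom 2,655,245.91 → $2,655,246; Vance 1,332,154.09 → $1,332,154.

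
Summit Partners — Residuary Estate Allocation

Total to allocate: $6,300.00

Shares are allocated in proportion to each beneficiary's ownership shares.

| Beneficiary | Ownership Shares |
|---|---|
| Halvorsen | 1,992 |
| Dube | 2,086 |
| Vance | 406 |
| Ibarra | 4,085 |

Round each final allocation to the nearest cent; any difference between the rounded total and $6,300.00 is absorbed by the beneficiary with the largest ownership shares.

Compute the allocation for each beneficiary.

Halvorsen: $1,464.53 · Dube: $1,533.64 · Vance: $298.49 · Ibarra: $3,003.34

Sum of ownership shares: 1,992 + 2,086 + 406 + 4,085 = 8,569.
Raw shares: Halvorsen 1,464.53495; Dube 1,533.6445; Vance 298.4946; Ibarra 3,003.3259.
At nearest cent: Halvorsen $1,464.53; Dube $1,533.64; Vance $298.49; Ibarra $3,003.33. Sum = $6,299.99.
Difference $6,300.00 − $6,299.99 = +$0.01 applied to largest ownership shares (Ibarra): Ibarra becomes $3,003.34.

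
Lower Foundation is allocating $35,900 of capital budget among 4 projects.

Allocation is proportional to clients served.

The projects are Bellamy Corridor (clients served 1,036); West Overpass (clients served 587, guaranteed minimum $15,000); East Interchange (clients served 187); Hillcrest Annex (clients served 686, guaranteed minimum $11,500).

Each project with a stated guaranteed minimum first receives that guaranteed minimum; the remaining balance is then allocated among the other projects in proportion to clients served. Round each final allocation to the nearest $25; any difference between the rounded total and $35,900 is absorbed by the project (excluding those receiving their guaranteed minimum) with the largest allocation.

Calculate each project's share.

Minimums first: West Overpass $15,000; Hillcrest Annex $11,500. Balance $9,400.
Balance split over remaining clients served 1,223: Bellamy Corridor 7,962.71 → $7,975; East Interchange 1,437.29 → $1,425.

Bellamy Corridor: $7,975 | West Overpass: $15,000 | East Interchange: $1,425 | Hillcrest Annex: $11,500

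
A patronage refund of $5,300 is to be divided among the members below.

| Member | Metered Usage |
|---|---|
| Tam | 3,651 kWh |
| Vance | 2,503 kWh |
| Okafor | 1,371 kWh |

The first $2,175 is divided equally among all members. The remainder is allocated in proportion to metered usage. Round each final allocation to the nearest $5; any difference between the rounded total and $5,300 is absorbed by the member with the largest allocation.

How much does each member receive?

Equal tier: $2,175 ÷ 3 = $725 apiece.
Remainder $3,125 by metered usage (total 7,525): Tam 1,516.20 → $1,515; Vance 1,039.45 → $1,040; Okafor 569.35 → $570.
Totals: Tam $725 + $1,515 = $2,240; Vance $725 + $1,040 = $1,765; Okafor $725 + $570 = $1,295.

Tam: $2,240; Vance: $1,765; Okafor: $1,295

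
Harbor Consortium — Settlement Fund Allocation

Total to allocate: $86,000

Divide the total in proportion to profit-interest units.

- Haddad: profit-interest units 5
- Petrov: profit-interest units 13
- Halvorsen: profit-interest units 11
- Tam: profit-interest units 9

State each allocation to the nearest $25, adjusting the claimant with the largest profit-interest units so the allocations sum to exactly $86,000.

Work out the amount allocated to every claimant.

Sum of profit-interest units: 5 + 13 + 11 + 9 = 38.
Unrounded shares: Haddad 11,315.79; Petrov 29,421.05; Halvorsen 24,894.74; Tam 20,368.42.
After rounding ($25): Haddad $11,325; Petrov $29,425; Halvorsen $24,900; Tam $20,375. Sum = $86,025.
Difference $86,000 − $86,025 = −$25 applied to largest profit-interest units (Petrov): Petrov becomes $29,400.

Haddad: $11,325 · Petrov: $29,400 · Halvorsen: $24,900 · Tam: $20,375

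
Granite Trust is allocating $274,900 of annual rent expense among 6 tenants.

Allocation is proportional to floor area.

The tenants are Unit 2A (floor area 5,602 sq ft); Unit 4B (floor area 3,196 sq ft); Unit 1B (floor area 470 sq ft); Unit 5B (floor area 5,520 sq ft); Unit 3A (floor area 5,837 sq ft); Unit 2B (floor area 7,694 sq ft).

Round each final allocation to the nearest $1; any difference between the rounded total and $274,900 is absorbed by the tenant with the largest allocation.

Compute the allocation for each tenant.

Floor area total: 28,319.
Proportional shares: Unit 2A 5,602/28,319 × $274,900 = 54,380.09; Unit 4B 3,196/28,319 × $274,900 = 31,024.41; Unit 1B 470/28,319 × $274,900 = 4,562.41; Unit 5B 5,520/28,319 × $274,900 = 53,584.10; Unit 3A 5,837/28,319 × $274,900 = 56,661.30; Unit 2B 7,694/28,319 × $274,900 = 74,687.69.
At nearest $1: Unit 2A $54,380; Unit 4B $31,024; Unit 1B $4,562; Unit 5B $53,584; Unit 3A $56,661; Unit 2B $74,688. Sum = $274,899.
Difference $274,900 − $274,899 = +$1 applied to largest allocation (Unit 2B): Unit 2B becomes $74,689.

Unit 2A: $54,380; Unit 4B: $31,024; Unit 1B: $4,562; Unit 5B: $53,584; Unit 3A: $56,661; Unit 2B: $74,689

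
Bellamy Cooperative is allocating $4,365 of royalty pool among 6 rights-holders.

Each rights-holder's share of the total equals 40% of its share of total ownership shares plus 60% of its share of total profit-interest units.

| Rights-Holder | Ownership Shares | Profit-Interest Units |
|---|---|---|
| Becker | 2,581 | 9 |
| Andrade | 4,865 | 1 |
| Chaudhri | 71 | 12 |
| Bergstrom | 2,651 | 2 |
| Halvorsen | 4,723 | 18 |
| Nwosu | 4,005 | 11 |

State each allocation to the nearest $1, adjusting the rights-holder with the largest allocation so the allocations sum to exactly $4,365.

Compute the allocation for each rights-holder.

Ownership shares total 18,896; profit-interest units total 53.
Blended shares (40% ownership shares + 60% profit-interest units): Becker 0.1565; Andrade 0.1143; Chaudhri 0.1374; Bergstrom 0.0788; Halvorsen 0.3038; Nwosu 0.2093.
Unrounded shares: Becker 683.22; Andrade 498.94; Chaudhri 599.54; Bergstrom 343.78; Halvorsen 1,325.88; Nwosu 913.63.
At nearest $1: Becker $683; Andrade $499; Chaudhri $600; Bergstrom $344; Halvorsen $1,326; Nwosu $914. Sum = $4,366.
Difference $4,365 − $4,366 = −$1 applied to largest allocation (Halvorsen): Halvorsen becomes $1,325.

Becker: $683 · Andrade: $499 · Chaudhri: $600 · Bergstrom: $344 · Halvorsen: $1,325 · Nwosu: $914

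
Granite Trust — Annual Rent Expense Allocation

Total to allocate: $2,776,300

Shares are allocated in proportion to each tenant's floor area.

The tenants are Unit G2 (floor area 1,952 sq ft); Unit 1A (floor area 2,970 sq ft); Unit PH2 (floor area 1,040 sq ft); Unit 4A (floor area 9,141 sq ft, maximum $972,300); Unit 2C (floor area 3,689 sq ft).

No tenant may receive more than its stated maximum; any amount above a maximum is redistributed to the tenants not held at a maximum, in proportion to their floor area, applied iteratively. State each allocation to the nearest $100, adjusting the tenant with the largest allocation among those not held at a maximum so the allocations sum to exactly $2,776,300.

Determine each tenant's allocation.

Combined floor area = 18,792.
Unconstrained shares: Unit G2 288,385.36; Unit 1A 438,783.05; Unit PH2 153,647.94; Unit 4A 1,350,476.71; Unit 2C 545,006.96.
Held at cap: Unit 4A ($972,300); balance $1,804,000 reallocated over remaining floor area 9,651.
Redistributed shares: Unit G2 364,874.94 → $364,900; Unit 1A 555,163.20 → $555,200; Unit PH2 194,400.58 → $194,400; Unit 2C 689,561.29 → $689,600.
Rounding difference −$100 applied to Unit 2C → $689,500.

Unit G2: $364,900; Unit 1A: $555,200; Unit PH2: $194,400; Unit 4A: $972,300; Unit 2C: $689,500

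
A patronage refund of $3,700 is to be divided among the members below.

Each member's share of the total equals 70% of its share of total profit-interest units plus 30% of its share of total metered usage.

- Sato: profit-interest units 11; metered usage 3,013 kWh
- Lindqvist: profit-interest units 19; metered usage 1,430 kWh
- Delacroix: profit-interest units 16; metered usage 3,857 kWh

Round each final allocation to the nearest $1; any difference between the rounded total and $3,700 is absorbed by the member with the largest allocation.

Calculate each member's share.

Profit-interest units total 46; metered usage total 8,300.
Combined weights (70% profit-interest units + 30% metered usage): Sato 0.2763; Lindqvist 0.3408; Delacroix 0.3829.
Proportional shares: Sato 1,022.29; Lindqvist 1,261.02; Delacroix 1,416.69.
At nearest $1: Sato $1,022; Lindqvist $1,261; Delacroix $1,417. Sum = $3,700.
No rounding difference to absorb.

Sato: $1,022; Lindqvist: $1,261; Delacroix: $1,417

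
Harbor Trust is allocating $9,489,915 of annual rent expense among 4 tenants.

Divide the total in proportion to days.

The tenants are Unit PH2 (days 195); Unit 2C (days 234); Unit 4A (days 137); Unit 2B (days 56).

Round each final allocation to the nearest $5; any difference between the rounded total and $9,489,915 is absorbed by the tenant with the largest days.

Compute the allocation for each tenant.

Combined days = 195 + 234 + 137 + 56 = 622.
Unrounded shares: Unit PH2 2,975,134.12; Unit 2C 3,570,160.95; Unit 4A 2,090,222.44; Unit 2B 854,397.49.
Rounded to nearest $5: Unit PH2 $2,975,135; Unit 2C $3,570,160; Unit 4A $2,090,220; Unit 2B $854,395. Sum = $9,489,910.
Difference $9,489,915 − $9,489,910 = +$5 applied to largest days (Unit 2C): Unit 2C becomes $3,570,165.

Unit PH2: $2,975,135 · Unit 2C: $3,570,165 · Unit 4A: $2,090,220 · Unit 2B: $854,395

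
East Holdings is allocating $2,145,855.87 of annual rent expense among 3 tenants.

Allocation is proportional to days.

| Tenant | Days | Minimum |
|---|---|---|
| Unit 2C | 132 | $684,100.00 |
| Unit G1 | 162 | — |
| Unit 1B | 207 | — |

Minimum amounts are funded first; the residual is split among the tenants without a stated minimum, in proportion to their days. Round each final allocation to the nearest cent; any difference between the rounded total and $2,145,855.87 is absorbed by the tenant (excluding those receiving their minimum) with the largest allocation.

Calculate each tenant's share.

Fund the minimums — Unit 2C $684,100.00. Remaining pool $1,461,755.87.
Remaining pool split over remaining days 369: Unit G1 641,746.4795 → $641,746.48; Unit 1B 820,009.3905 → $820,009.39.

Unit 2C: $684,100.00 · Unit G1: $641,746.48 · Unit 1B: $820,009.39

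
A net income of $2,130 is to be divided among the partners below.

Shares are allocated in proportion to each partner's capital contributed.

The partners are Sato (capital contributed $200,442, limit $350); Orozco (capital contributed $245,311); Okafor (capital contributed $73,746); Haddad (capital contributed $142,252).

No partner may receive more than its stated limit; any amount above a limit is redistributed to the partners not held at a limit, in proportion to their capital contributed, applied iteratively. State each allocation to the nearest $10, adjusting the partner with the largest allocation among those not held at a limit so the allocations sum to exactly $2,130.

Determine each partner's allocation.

Sato: $350 | Orozco: $950 | Okafor: $280 | Haddad: $550

Capital contributed total: 661,751.
Proportional shares (ignoring caps): Sato 645.17; Orozco 789.59; Okafor 237.37; Haddad 457.87.
Held at cap: Sato ($350); residual $1,780 reallocated over remaining capital contributed 461,309.
Shares after redistribution: Orozco 946.55 → $950; Okafor 284.56 → $280; Haddad 548.89 → $550.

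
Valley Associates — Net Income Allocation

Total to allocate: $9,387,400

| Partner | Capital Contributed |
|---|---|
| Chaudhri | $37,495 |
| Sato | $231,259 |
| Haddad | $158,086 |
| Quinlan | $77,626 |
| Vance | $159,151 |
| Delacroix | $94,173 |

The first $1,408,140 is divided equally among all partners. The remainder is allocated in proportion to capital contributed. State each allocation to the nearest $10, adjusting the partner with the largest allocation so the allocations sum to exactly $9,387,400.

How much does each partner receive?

Chaudhri: $629,500 · Sato: $2,669,770 · Haddad: $1,899,280 · Quinlan: $1,052,060 · Vance: $1,910,490 · Delacroix: $1,226,300

First tranche $1,408,140 split equally: $234,690 each.
Remainder $7,979,260 by capital contributed (total 757,790): Chaudhri 394,809.05 → $394,810; Sato 2,435,075.27 → $2,435,080; Haddad 1,664,589.53 → $1,664,590; Quinlan 817,374.26 → $817,370; Vance 1,675,803.60 → $1,675,800; Delacroix 991,608.30 → $991,610.
Totals: Chaudhri $234,690 + $394,810 = $629,500; Sato $234,690 + $2,435,080 = $2,669,770; Haddad $234,690 + $1,664,590 = $1,899,280; Quinlan $234,690 + $817,370 = $1,052,060; Vance $234,690 + $1,675,800 = $1,910,490; Delacroix $234,690 + $991,610 = $1,226,300.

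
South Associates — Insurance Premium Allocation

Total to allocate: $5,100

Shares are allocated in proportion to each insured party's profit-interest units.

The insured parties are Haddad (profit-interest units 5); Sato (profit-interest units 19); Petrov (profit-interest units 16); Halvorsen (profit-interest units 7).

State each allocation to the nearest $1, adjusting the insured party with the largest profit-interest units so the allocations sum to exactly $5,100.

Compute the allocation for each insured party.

Haddad: $543 | Sato: $2,061 | Petrov: $1,736 | Halvorsen: $760

Combined profit-interest units = 47.
Pro-rata amounts: Haddad 5/47 × $5,100 = 542.55; Sato 19/47 × $5,100 = 2,061.70; Petrov 16/47 × $5,100 = 1,736.17; Halvorsen 7/47 × $5,100 = 759.57.
Rounded to nearest $1: Haddad $543; Sato $2,062; Petrov $1,736; Halvorsen $760. Sum = $5,101.
Difference $5,100 − $5,101 = −$1 applied to largest profit-interest units (Sato): Sato becomes $2,061.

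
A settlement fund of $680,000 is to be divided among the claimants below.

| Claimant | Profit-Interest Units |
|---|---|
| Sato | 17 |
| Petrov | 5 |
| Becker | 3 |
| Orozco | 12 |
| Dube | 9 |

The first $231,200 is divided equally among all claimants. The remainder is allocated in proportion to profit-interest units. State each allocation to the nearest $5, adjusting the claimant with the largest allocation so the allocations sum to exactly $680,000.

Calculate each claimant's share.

Sato: $212,095 · Petrov: $95,025 · Becker: $75,510 · Orozco: $163,320 · Dube: $134,050

First tranche $231,200 split equally: $46,240 each.
Remainder $448,800 by profit-interest units (total 46): Sato 165,860.87 → $165,860; Petrov 48,782.61 → $48,785; Becker 29,269.57 → $29,270; Orozco 117,078.26 → $117,080; Dube 87,808.70 → $87,810.
Rounding difference −$5 on remainder applied to Sato.
Totals: Sato $46,240 + $165,855 = $212,095; Petrov $46,240 + $48,785 = $95,025; Becker $46,240 + $29,270 = $75,510; Orozco $46,240 + $117,080 = $163,320; Dube $46,240 + $87,810 = $134,050.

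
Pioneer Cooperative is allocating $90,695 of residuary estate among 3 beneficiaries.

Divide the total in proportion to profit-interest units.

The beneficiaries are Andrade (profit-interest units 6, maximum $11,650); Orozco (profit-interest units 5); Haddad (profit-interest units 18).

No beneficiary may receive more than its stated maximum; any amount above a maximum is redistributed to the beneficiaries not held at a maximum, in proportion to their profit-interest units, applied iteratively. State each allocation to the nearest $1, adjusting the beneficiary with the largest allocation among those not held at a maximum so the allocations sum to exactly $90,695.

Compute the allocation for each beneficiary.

Andrade: $11,650 · Orozco: $17,184 · Haddad: $61,861

Sum of profit-interest units: 29.
Pro-rata shares before constraints: Andrade 18,764.48; Orozco 15,637.07; Haddad 56,293.45.
Held at cap: Andrade ($11,650); balance $79,045 reallocated over remaining profit-interest units 23.
Shares after redistribution: Orozco 17,183.70 → $17,184; Haddad 61,861.30 → $61,861.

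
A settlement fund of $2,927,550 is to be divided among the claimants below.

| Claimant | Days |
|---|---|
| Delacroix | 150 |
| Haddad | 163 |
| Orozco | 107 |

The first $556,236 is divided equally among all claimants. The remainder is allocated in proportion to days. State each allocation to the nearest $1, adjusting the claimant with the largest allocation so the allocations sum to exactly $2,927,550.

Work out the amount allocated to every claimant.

Delacroix: $1,032,310 · Haddad: $1,105,708 · Orozco: $789,532

Equal tier: $556,236 ÷ 3 = $185,412 apiece.
Remainder $2,371,314 by days (total 420): Delacroix 846,897.86 → $846,898; Haddad 920,295.67 → $920,296; Orozco 604,120.47 → $604,120.
Totals: Delacroix $185,412 + $846,898 = $1,032,310; Haddad $185,412 + $920,296 = $1,105,708; Orozco $185,412 + $604,120 = $789,532.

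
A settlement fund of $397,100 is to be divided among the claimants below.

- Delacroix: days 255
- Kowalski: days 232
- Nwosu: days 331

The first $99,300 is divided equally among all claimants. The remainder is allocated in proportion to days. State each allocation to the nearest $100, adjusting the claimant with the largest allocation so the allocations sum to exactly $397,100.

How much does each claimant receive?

Delacroix: $125,900; Kowalski: $117,600; Nwosu: $153,600

$99,300 shared equally gives $33,100 per claimant.
Remainder $297,800 by days (total 818): Delacroix 92,834.96 → $92,800; Kowalski 84,461.61 → $84,500; Nwosu 120,503.42 → $120,500.
Totals: Delacroix $33,100 + $92,800 = $125,900; Kowalski $33,100 + $84,500 = $117,600; Nwosu $33,100 + $120,500 = $153,600.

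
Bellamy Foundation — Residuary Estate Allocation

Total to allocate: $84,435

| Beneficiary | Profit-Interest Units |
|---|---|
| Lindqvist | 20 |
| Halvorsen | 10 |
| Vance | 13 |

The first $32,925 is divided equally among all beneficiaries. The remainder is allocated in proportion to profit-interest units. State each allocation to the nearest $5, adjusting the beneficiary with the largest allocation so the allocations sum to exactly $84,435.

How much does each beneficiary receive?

Lindqvist: $34,930; Halvorsen: $22,955; Vance: $26,550

Equal tier: $32,925 ÷ 3 = $10,975 apiece.
Remainder $51,510 by profit-interest units (total 43): Lindqvist 23,958.14 → $23,960; Halvorsen 11,979.07 → $11,980; Vance 15,572.79 → $15,575.
Rounding difference −$5 on remainder applied to Lindqvist.
Totals: Lindqvist $10,975 + $23,955 = $34,930; Halvorsen $10,975 + $11,980 = $22,955; Vance $10,975 + $15,575 = $26,550.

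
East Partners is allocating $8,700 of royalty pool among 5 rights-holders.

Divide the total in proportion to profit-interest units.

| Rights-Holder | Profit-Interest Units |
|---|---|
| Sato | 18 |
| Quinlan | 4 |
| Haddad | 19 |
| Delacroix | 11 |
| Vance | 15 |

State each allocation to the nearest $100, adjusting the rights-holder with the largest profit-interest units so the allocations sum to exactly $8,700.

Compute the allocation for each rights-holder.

Sato: $2,300 | Quinlan: $500 | Haddad: $2,600 | Delacroix: $1,400 | Vance: $1,900

Total profit-interest units = 18 + 4 + 19 + 11 + 15 = 67.
Pro-rata amounts: Sato 2,337.31; Quinlan 519.40; Haddad 2,467.16; Delacroix 1,428.36; Vance 1,947.76.
Rounded to nearest $100: Sato $2,300; Quinlan $500; Haddad $2,500; Delacroix $1,400; Vance $1,900. Sum = $8,600.
Difference $8,700 − $8,600 = +$100 applied to largest profit-interest units (Haddad): Haddad becomes $2,600.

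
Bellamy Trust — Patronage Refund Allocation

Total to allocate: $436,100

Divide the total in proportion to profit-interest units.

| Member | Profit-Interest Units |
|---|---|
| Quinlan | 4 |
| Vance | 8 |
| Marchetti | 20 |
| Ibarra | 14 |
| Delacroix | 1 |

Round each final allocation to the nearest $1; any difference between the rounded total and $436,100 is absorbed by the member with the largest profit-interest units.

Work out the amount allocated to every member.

Total profit-interest units = 4 + 8 + 20 + 14 + 1 = 47.
Proportional shares: Quinlan 37,114.89; Vance 74,229.79; Marchetti 185,574.47; Ibarra 129,902.13; Delacroix 9,278.72.
At nearest $1: Quinlan $37,115; Vance $74,230; Marchetti $185,574; Ibarra $129,902; Delacroix $9,279. Sum = $436,100.
Rounded total matches; no reconciliation needed.

Quinlan: $37,115 | Vance: $74,230 | Marchetti: $185,574 | Ibarra: $129,902 | Delacroix: $9,279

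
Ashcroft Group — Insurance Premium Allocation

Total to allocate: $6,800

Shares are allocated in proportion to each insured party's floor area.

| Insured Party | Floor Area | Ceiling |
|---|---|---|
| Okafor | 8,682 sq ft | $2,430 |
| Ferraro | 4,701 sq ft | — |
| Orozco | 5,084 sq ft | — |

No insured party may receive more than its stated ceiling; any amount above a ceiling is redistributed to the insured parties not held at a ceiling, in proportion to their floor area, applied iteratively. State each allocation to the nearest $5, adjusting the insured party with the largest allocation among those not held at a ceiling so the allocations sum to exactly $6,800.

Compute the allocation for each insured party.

Okafor: $2,430 | Ferraro: $2,100 | Orozco: $2,270

Sum of floor area: 18,467.
Pro-rata shares before constraints: Okafor 3,196.92; Ferraro 1,731.02; Orozco 1,872.05.
Capped: Okafor ($2,430); balance $4,370 reallocated over remaining floor area 9,785.
Redistributed shares: Ferraro 2,099.48 → $2,100; Orozco 2,270.52 → $2,270.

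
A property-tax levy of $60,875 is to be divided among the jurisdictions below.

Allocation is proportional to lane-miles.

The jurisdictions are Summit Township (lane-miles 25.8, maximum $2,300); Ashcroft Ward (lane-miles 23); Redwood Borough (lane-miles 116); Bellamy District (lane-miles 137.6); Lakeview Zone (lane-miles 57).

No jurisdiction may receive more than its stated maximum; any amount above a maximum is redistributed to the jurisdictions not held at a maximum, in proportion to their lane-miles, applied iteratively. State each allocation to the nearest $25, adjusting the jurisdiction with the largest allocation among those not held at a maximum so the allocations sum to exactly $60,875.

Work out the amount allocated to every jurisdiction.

Summit Township: $2,300 | Ashcroft Ward: $4,050 | Redwood Borough: $20,375 | Bellamy District: $24,150 | Lakeview Zone: $10,000

Total lane-miles = 359.4.
Pro-rata shares before constraints: Summit Township 4,369.99; Ashcroft Ward 3,895.73; Redwood Borough 19,648.02; Bellamy District 23,306.62; Lakeview Zone 9,654.63.
Cap binds for Summit Township ($2,300); balance $58,575 reallocated over remaining lane-miles 333.6.
Redistributed shares: Ashcroft Ward 4,038.44 → $4,050; Redwood Borough 20,367.81 → $20,375; Bellamy District 24,160.43 → $24,150; Lakeview Zone 10,008.32 → $10,000.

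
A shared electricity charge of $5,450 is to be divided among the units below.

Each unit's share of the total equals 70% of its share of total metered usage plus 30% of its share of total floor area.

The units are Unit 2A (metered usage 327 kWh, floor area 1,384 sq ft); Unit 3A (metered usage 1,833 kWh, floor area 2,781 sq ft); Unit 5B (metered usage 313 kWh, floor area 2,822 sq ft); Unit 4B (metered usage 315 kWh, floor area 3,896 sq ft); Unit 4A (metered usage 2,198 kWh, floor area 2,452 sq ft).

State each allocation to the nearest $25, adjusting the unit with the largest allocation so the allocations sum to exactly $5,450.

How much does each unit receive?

Unit 2A: $425 · Unit 3A: $1,750 · Unit 5B: $575 · Unit 4B: $725 · Unit 4A: $1,975

Totals — metered usage 4,986, floor area 13,335.
Combined weights (70% metered usage + 30% floor area): Unit 2A 0.0770; Unit 3A 0.3199; Unit 5B 0.1074; Unit 4B 0.1319; Unit 4A 0.3637.
Proportional shares: Unit 2A 419.89; Unit 3A 1,743.48; Unit 5B 585.49; Unit 4B 718.71; Unit 4A 1,982.42.
Rounded to nearest $25: Unit 2A $425; Unit 3A $1,750; Unit 5B $575; Unit 4B $725; Unit 4A $1,975. Sum = $5,450.
Rounded total matches; no reconciliation needed.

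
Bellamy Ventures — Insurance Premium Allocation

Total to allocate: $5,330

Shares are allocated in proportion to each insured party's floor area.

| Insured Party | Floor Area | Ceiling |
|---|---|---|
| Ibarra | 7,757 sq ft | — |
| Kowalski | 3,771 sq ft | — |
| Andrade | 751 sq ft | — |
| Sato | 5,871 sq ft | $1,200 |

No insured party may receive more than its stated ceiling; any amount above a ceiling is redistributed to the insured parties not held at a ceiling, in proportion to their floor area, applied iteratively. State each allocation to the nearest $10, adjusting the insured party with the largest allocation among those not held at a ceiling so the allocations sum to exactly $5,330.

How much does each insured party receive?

Ibarra: $2,610 · Kowalski: $1,270 · Andrade: $250 · Sato: $1,200

Floor area total: 18,150.
Pro-rata shares before constraints: Ibarra 2,277.95; Kowalski 1,107.41; Andrade 220.54; Sato 1,724.10.
Held at cap: Sato ($1,200); balance $4,130 reallocated over remaining floor area 12,279.
Shares after redistribution: Ibarra 2,609.04 → $2,610; Kowalski 1,268.36 → $1,270; Andrade 252.60 → $250.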